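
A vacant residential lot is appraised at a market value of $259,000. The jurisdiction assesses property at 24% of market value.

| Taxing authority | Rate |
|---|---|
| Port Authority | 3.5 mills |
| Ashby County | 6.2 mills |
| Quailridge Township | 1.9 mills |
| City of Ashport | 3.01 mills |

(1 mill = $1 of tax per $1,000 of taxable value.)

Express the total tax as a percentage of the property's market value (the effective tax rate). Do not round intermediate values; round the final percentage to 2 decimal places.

0.35%

Assessed value = $259,000 × 0.24 = $62,160
Port Authority: $62,160 × 0.0035 = $217.56
Ashby County: $62,160 × 0.0062 = $385.392
Quailridge Township: $62,160 × 0.0019 = $118.104
City of Ashport: $62,160 × 0.00301 = $187.1016
Total tax = $908.1576
Effective rate = $908.1576 ÷ $259,000 = 0.35% of market value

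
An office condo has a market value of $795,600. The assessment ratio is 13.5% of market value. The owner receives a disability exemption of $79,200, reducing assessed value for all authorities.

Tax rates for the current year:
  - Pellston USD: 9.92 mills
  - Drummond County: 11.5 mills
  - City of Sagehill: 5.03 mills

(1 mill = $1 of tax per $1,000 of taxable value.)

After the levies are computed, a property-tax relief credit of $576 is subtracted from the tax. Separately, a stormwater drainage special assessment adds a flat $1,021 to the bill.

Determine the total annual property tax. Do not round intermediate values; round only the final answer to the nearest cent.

$1,191.05

Assessed value = $795,600 × 0.135 = $107,406
Taxable value = $107,406 − $79,200 = $28,206
Pellston USD: $28,206 × 0.00992 = $279.80352
Drummond County: $28,206 × 0.0115 = $324.369
City of Sagehill: $28,206 × 0.00503 = $141.87618
Levies subtotal = $746.0487
After credit = $746.0487 − $576 = $170.0487
Total = $170.0487 + $1,021 = $1,191.0487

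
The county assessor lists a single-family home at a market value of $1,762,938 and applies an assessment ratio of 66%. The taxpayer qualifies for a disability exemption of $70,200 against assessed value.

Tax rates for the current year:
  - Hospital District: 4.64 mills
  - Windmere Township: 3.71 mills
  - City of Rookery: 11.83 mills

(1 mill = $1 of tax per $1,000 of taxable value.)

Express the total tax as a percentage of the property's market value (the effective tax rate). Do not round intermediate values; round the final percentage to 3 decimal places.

1.252%

Assessed value = $1,762,938 × 0.66 = $1,163,539.08
Taxable value = $1,163,539.08 − $70,200 = $1,093,339.08
Hospital District: $1,093,339.08 × 0.00464 = $5,073.0933312
Windmere Township: $1,093,339.08 × 0.00371 = $4,056.2879868
City of Rookery: $1,093,339.08 × 0.01183 = $12,934.2013164
Total tax = $22,063.5826344
Effective rate = $22,063.5826344 ÷ $1,762,938 = 1.252% of market value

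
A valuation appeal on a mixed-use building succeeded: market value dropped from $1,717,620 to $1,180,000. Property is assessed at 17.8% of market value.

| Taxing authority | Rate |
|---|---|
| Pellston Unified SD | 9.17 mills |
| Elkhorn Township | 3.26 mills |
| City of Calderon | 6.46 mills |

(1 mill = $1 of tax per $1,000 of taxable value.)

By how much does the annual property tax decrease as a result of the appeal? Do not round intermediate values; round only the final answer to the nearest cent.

Old assessed value = $1,717,620 × 0.178 = $305,736.36
New assessed value = $1,180,000 × 0.178 = $210,040
Combined rate = 0.00917 + 0.00326 + 0.00646 = 0.01889
Old tax = $305,736.36 × 0.01889 = $5,775.3598404
New tax = $210,040 × 0.01889 = $3,967.6556
Reduction = $5,775.3598404 − $3,967.6556 = $1,807.7042404

$1,807.70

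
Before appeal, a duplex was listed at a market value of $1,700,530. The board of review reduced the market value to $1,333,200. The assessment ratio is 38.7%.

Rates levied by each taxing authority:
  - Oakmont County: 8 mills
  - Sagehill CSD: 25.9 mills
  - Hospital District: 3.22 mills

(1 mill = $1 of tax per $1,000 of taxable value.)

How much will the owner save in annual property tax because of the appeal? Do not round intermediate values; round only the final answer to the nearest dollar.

Old assessed value = $1,700,530 × 0.387 = $658,105.11
New assessed value = $1,333,200 × 0.387 = $515,948.4
Combined rate = 0.008 + 0.0259 + 0.00322 = 0.03712
Old tax = $658,105.11 × 0.03712 = $24,428.8616832
New tax = $515,948.4 × 0.03712 = $19,152.004608
Reduction = $24,428.8616832 − $19,152.004608 = $5,276.8570752

$5,277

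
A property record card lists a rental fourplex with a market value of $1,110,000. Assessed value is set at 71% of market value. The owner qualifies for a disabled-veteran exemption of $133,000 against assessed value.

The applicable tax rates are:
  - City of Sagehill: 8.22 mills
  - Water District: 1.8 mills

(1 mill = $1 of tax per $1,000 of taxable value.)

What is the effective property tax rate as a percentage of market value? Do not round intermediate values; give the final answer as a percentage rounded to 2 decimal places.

0.59%

Assessed value = $1,110,000 × 0.71 = $788,100
Taxable value = $788,100 − $133,000 = $655,100
City of Sagehill: $655,100 × 0.00822 = $5,384.922
Water District: $655,100 × 0.0018 = $1,179.18
Total tax = $6,564.102
Effective rate = $6,564.102 ÷ $1,110,000 = 0.59% of market value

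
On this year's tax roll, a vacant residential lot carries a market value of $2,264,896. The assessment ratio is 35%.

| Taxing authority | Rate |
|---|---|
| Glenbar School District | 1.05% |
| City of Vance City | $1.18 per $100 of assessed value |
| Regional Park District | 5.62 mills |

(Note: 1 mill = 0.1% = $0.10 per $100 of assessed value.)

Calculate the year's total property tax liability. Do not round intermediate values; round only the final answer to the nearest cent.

$22,132.56

Assessed value = $2,264,896 × 0.35 = $792,713.6
Glenbar School District: $792,713.6 × 0.0105 = $8,323.4928
City of Vance City: $792,713.6 × 0.0118 = $9,354.02048
Regional Park District: $792,713.6 × 0.00562 = $4,455.050432
Total = $22,132.563712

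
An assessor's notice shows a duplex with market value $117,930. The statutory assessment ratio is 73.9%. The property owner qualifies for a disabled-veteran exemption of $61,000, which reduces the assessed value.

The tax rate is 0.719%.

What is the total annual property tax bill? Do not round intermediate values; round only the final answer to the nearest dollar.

Assessed value = $117,930 × 0.739 = $87,150.27
Taxable value = $87,150.27 − $61,000 = $26,150.27
Tax = $26,150.27 × 0.00719 = $188.0204413

$188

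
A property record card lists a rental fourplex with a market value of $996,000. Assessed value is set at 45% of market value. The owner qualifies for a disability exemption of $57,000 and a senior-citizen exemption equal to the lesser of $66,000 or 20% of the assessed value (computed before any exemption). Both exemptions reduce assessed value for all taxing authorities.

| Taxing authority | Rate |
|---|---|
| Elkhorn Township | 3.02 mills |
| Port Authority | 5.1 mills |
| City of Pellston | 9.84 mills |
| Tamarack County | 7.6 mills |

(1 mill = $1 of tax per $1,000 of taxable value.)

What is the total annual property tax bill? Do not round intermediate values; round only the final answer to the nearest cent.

Assessed value = $996,000 × 0.45 = $448,200
Senior-citizen exemption = min($66,000, 20% × $448,200) = min($66,000, $89,640) = $66,000 (dollar cap binds)
Taxable value = $448,200 − $57,000 − $66,000 = $325,200
Elkhorn Township: $325,200 × 0.00302 = $982.104
Port Authority: $325,200 × 0.0051 = $1,658.52
City of Pellston: $325,200 × 0.00984 = $3,199.968
Tamarack County: $325,200 × 0.0076 = $2,471.52
Total = $8,312.112

$8,312.11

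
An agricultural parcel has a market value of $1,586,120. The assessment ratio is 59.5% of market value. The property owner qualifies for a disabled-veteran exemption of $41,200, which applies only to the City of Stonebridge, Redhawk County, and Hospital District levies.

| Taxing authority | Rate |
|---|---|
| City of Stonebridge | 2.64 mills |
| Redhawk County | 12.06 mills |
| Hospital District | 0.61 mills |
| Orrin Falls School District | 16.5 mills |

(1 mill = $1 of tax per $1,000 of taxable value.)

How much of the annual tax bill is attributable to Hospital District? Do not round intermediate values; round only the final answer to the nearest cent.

$550.55

Assessed value = $1,586,120 × 0.595 = $943,741.4
Hospital District taxable value = $943,741.4 − $41,200 = $902,541.4
Hospital District levy = $902,541.4 × 0.00061 = $550.550254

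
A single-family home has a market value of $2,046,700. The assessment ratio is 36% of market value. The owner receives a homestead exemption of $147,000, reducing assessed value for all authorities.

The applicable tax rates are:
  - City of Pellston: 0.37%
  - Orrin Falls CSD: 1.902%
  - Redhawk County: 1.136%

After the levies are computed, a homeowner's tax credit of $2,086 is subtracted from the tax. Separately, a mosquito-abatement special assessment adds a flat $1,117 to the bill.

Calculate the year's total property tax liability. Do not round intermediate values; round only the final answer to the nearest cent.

Assessed value = $2,046,700 × 0.36 = $736,812
Taxable value = $736,812 − $147,000 = $589,812
City of Pellston: $589,812 × 0.0037 = $2,182.3044
Orrin Falls CSD: $589,812 × 0.01902 = $11,218.22424
Redhawk County: $589,812 × 0.01136 = $6,700.26432
Levies subtotal = $20,100.79296
After credit = $20,100.79296 − $2,086 = $18,014.79296
Total = $18,014.79296 + $1,117 = $19,131.79296

$19,131.79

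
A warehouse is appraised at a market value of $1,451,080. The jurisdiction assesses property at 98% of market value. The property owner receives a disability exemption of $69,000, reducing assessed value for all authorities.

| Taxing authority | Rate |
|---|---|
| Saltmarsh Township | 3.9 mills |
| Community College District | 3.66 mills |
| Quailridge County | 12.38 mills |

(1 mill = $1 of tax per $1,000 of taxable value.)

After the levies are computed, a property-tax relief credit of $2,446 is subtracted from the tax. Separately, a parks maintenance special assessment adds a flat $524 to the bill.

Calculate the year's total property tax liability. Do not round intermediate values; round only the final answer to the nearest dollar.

Assessed value = $1,451,080 × 0.98 = $1,422,058.4
Taxable value = $1,422,058.4 − $69,000 = $1,353,058.4
Saltmarsh Township: $1,353,058.4 × 0.0039 = $5,276.92776
Community College District: $1,353,058.4 × 0.00366 = $4,952.193744
Quailridge County: $1,353,058.4 × 0.01238 = $16,750.862992
Levies subtotal = $26,979.984496
After credit = $26,979.984496 − $2,446 = $24,533.984496
Total = $24,533.984496 + $524 = $25,057.984496

$25,058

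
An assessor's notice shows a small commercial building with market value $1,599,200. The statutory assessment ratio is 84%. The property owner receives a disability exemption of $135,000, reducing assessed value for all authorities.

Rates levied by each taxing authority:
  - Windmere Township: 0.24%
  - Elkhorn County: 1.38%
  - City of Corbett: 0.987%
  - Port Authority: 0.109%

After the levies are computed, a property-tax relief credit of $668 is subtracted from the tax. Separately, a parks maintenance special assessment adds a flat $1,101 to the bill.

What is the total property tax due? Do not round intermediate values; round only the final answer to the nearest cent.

Assessed value = $1,599,200 × 0.84 = $1,343,328
Taxable value = $1,343,328 − $135,000 = $1,208,328
Windmere Township: $1,208,328 × 0.0024 = $2,899.9872
Elkhorn County: $1,208,328 × 0.0138 = $16,674.9264
City of Corbett: $1,208,328 × 0.00987 = $11,926.19736
Port Authority: $1,208,328 × 0.00109 = $1,317.07752
Levies subtotal = $32,818.18848
After credit = $32,818.18848 − $668 = $32,150.18848
Total = $32,150.18848 + $1,101 = $33,251.18848

$33,251.19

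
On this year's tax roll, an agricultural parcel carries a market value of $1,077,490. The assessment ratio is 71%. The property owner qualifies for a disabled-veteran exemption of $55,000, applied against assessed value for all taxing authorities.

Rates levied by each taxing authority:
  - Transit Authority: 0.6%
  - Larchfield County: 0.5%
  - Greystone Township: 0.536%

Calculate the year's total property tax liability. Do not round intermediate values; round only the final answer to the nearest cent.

$11,615.89

Assessed value = $1,077,490 × 0.71 = $765,017.9
Taxable value = $765,017.9 − $55,000 = $710,017.9
Transit Authority: $710,017.9 × 0.006 = $4,260.1074
Larchfield County: $710,017.9 × 0.005 = $3,550.0895
Greystone Township: $710,017.9 × 0.00536 = $3,805.695944
Total = $4,260.1074 + $3,550.0895 + $3,805.695944 = $11,615.892844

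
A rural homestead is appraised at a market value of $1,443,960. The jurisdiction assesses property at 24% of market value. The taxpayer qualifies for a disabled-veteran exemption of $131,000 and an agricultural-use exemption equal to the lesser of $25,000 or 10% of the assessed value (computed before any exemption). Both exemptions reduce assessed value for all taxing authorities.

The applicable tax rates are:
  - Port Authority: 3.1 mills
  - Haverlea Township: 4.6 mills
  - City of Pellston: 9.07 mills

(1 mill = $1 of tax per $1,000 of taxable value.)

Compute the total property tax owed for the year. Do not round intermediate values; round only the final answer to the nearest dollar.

$3,196

Assessed value = $1,443,960 × 0.24 = $346,550.4
Agricultural-use exemption = min($25,000, 10% × $346,550.4) = min($25,000, $34,655.04) = $25,000 (dollar cap binds)
Taxable value = $346,550.4 − $131,000 − $25,000 = $190,550.4
Port Authority: $190,550.4 × 0.0031 = $590.70624
Haverlea Township: $190,550.4 × 0.0046 = $876.53184
City of Pellston: $190,550.4 × 0.00907 = $1,728.292128
Total = $3,195.530208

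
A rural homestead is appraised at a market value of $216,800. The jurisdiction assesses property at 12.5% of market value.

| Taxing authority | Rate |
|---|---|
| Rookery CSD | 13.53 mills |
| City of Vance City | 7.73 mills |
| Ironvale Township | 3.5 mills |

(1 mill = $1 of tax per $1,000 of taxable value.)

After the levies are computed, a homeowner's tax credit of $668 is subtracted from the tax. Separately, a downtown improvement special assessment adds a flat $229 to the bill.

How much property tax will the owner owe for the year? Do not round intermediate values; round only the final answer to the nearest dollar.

Assessed value = $216,800 × 0.125 = $27,100
Rookery CSD: $27,100 × 0.01353 = $366.663
City of Vance City: $27,100 × 0.00773 = $209.483
Ironvale Township: $27,100 × 0.0035 = $94.85
Levies subtotal = $670.996
After credit = $670.996 − $668 = $2.996
Total = $2.996 + $229 = $231.996

$232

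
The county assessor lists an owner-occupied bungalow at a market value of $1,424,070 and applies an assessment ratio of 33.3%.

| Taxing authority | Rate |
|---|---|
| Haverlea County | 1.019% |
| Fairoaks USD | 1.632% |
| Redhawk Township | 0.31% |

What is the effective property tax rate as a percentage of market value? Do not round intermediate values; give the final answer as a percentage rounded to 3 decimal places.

0.986%

Assessed value = $1,424,070 × 0.333 = $474,215.31
Haverlea County: $474,215.31 × 0.01019 = $4,832.2540089
Fairoaks USD: $474,215.31 × 0.01632 = $7,739.1938592
Redhawk Township: $474,215.31 × 0.0031 = $1,470.067461
Total tax = $14,041.5153291
Effective rate = $14,041.5153291 ÷ $1,424,070 = 0.986% of market value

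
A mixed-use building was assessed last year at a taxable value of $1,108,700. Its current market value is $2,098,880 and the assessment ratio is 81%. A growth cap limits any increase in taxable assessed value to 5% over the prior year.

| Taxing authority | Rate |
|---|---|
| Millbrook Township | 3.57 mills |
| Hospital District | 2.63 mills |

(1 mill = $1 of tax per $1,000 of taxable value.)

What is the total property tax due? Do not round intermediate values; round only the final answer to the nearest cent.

Uncapped assessed value = $2,098,880 × 0.81 = $1,700,092.8
Cap limit = $1,108,700 × 1.05 = $1,164,135
Taxable assessed value = min($1,700,092.8, $1,164,135) = $1,164,135 (cap binds)
Millbrook Township: $1,164,135 × 0.00357 = $4,155.96195
Hospital District: $1,164,135 × 0.00263 = $3,061.67505
Total = $7,217.637

$7,217.64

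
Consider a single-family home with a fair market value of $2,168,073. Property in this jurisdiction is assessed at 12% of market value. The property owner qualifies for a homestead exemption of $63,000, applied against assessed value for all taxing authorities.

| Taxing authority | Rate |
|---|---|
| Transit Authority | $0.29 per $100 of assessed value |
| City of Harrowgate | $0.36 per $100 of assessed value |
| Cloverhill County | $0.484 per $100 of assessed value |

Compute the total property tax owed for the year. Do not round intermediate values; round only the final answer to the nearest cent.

$2,235.89

Assessed value = $2,168,073 × 0.12 = $260,168.76
Taxable value = $260,168.76 − $63,000 = $197,168.76
Transit Authority: $197,168.76 × 0.0029 = $571.789404
City of Harrowgate: $197,168.76 × 0.0036 = $709.807536
Cloverhill County: $197,168.76 × 0.00484 = $954.2967984
Total = $571.789404 + $709.807536 + $954.2967984 = $2,235.8937384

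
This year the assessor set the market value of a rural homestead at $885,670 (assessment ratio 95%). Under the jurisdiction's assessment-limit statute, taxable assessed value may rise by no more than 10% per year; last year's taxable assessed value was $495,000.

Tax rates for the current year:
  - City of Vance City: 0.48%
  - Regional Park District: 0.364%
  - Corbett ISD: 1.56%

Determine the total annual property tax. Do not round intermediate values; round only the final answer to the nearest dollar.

$13,090

Uncapped assessed value = $885,670 × 0.95 = $841,386.5
Cap limit = $495,000 × 1.1 = $544,500
Taxable assessed value = min($841,386.5, $544,500) = $544,500 (cap binds)
City of Vance City: $544,500 × 0.0048 = $2,613.6
Regional Park District: $544,500 × 0.00364 = $1,981.98
Corbett ISD: $544,500 × 0.0156 = $8,494.2
Total = $13,089.78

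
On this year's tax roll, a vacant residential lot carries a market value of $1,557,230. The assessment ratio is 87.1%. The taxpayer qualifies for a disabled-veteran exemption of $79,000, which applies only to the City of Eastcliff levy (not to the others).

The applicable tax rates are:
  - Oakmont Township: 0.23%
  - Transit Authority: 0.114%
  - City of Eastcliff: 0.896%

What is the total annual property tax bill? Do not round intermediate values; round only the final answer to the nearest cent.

Assessed value = $1,557,230 × 0.871 = $1,356,347.33
Oakmont Township: $1,356,347.33 × 0.0023 = $3,119.598859
Transit Authority: $1,356,347.33 × 0.00114 = $1,546.2359562
City of Eastcliff: ($1,356,347.33 − $79,000) × 0.00896 = $1,277,347.33 × 0.00896 = $11,445.0320768
Total = $16,110.866892

$16,110.87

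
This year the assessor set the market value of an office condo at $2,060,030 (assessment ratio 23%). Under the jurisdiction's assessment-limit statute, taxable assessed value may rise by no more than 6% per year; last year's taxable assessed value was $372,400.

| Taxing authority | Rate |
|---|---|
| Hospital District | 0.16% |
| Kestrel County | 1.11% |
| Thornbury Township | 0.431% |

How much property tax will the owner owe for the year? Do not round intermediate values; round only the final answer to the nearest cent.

$6,714.60

Uncapped assessed value = $2,060,030 × 0.23 = $473,806.9
Cap limit = $372,400 × 1.06 = $394,744
Taxable assessed value = min($473,806.9, $394,744) = $394,744 (cap binds)
Hospital District: $394,744 × 0.0016 = $631.5904
Kestrel County: $394,744 × 0.0111 = $4,381.6584
Thornbury Township: $394,744 × 0.00431 = $1,701.34664
Total = $6,714.59544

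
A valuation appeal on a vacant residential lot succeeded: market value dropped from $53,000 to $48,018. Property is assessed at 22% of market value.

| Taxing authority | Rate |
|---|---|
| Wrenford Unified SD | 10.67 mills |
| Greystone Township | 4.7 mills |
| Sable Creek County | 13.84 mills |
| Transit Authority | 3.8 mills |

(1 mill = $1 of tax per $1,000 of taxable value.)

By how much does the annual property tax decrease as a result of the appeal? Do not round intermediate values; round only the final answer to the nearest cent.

Old assessed value = $53,000 × 0.22 = $11,660
New assessed value = $48,018 × 0.22 = $10,563.96
Combined rate = 0.01067 + 0.0047 + 0.01384 + 0.0038 = 0.03301
Old tax = $11,660 × 0.03301 = $384.8966
New tax = $10,563.96 × 0.03301 = $348.7163196
Reduction = $384.8966 − $348.7163196 = $36.1802804

$36.18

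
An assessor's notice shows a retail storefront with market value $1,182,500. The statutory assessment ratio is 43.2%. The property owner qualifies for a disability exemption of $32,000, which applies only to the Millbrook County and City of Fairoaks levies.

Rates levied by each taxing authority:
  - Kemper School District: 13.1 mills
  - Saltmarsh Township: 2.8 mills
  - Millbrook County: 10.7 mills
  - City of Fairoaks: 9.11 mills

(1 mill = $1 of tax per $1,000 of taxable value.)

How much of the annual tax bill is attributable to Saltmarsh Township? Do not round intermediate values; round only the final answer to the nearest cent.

$1,430.35

Assessed value = $1,182,500 × 0.432 = $510,840
Saltmarsh Township taxable value = $510,840 (exemption does not apply)
Saltmarsh Township levy = $510,840 × 0.0028 = $1,430.352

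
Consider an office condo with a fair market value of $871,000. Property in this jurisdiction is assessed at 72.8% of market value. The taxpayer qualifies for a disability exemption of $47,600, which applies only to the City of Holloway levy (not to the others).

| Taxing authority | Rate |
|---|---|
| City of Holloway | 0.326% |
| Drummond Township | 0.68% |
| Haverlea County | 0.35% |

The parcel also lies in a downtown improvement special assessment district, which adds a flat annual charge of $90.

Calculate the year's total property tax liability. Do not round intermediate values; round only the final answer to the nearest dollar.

$8,533

Assessed value = $871,000 × 0.728 = $634,088
City of Holloway: ($634,088 − $47,600) × 0.00326 = $586,488 × 0.00326 = $1,911.95088
Drummond Township: $634,088 × 0.0068 = $4,311.7984
Haverlea County: $634,088 × 0.0035 = $2,219.308
Levies subtotal = $8,443.05728
Total = $8,443.05728 + $90 = $8,533.05728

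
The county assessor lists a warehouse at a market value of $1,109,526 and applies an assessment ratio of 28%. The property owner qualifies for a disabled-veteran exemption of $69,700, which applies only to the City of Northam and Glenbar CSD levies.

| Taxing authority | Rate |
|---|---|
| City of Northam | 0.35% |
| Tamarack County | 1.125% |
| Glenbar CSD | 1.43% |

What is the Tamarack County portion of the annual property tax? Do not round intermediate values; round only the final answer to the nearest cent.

Assessed value = $1,109,526 × 0.28 = $310,667.28
Tamarack County taxable value = $310,667.28 (exemption does not apply)
Tamarack County levy = $310,667.28 × 0.01125 = $3,495.0069

$3,495.01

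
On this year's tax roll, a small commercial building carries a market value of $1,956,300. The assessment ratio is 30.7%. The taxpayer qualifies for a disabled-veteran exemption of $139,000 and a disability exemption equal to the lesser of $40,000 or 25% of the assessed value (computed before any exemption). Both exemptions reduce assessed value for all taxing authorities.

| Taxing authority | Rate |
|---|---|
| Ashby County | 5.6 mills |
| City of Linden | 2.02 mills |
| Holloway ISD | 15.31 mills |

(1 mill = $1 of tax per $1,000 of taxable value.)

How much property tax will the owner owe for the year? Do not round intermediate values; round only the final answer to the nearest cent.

$9,666.92

Assessed value = $1,956,300 × 0.307 = $600,584.1
Disability exemption = min($40,000, 25% × $600,584.1) = min($40,000, $150,146.025) = $40,000 (dollar cap binds)
Taxable value = $600,584.1 − $139,000 − $40,000 = $421,584.1
Ashby County: $421,584.1 × 0.0056 = $2,360.87096
City of Linden: $421,584.1 × 0.00202 = $851.599882
Holloway ISD: $421,584.1 × 0.01531 = $6,454.452571
Total = $9,666.923413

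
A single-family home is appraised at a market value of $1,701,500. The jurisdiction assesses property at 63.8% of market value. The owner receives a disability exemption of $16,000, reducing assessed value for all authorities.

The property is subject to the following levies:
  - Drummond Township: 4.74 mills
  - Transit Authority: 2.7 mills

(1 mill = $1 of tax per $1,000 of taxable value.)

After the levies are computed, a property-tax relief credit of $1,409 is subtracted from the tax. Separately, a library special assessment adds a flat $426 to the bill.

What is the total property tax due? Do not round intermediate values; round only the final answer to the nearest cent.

$6,974.50

Assessed value = $1,701,500 × 0.638 = $1,085,557
Taxable value = $1,085,557 − $16,000 = $1,069,557
Drummond Township: $1,069,557 × 0.00474 = $5,069.70018
Transit Authority: $1,069,557 × 0.0027 = $2,887.8039
Levies subtotal = $7,957.50408
After credit = $7,957.50408 − $1,409 = $6,548.50408
Total = $6,548.50408 + $426 = $6,974.50408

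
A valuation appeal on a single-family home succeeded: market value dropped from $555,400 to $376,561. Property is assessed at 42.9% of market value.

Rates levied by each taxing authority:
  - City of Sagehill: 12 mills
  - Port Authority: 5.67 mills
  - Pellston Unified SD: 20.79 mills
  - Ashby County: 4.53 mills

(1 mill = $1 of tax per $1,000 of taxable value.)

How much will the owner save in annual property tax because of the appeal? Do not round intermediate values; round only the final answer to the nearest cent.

Old assessed value = $555,400 × 0.429 = $238,266.6
New assessed value = $376,561 × 0.429 = $161,544.669
Combined rate = 0.012 + 0.00567 + 0.02079 + 0.00453 = 0.04299
Old tax = $238,266.6 × 0.04299 = $10,243.081134
New tax = $161,544.669 × 0.04299 = $6,944.80532031
Reduction = $10,243.081134 − $6,944.80532031 = $3,298.27581369

$3,298.28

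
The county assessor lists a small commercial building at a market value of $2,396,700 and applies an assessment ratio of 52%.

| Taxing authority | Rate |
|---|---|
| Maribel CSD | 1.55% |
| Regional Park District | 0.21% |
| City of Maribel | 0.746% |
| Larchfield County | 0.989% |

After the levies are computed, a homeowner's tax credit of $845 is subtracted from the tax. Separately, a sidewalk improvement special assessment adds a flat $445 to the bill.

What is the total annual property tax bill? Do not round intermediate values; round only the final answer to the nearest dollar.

Assessed value = $2,396,700 × 0.52 = $1,246,284
Maribel CSD: $1,246,284 × 0.0155 = $19,317.402
Regional Park District: $1,246,284 × 0.0021 = $2,617.1964
City of Maribel: $1,246,284 × 0.00746 = $9,297.27864
Larchfield County: $1,246,284 × 0.00989 = $12,325.74876
Levies subtotal = $43,557.6258
After credit = $43,557.6258 − $845 = $42,712.6258
Total = $42,712.6258 + $445 = $43,157.6258

$43,158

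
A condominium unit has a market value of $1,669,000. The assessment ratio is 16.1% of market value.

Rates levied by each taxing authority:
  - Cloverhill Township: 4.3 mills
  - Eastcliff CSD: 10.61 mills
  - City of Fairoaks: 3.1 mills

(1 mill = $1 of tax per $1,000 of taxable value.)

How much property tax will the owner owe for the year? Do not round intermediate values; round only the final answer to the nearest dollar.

$4,839

Assessed value = $1,669,000 × 0.161 = $268,709
Cloverhill Township: $268,709 × 0.0043 = $1,155.4487
Eastcliff CSD: $268,709 × 0.01061 = $2,851.00249
City of Fairoaks: $268,709 × 0.0031 = $832.9979
Total = $1,155.4487 + $2,851.00249 + $832.9979 = $4,839.44909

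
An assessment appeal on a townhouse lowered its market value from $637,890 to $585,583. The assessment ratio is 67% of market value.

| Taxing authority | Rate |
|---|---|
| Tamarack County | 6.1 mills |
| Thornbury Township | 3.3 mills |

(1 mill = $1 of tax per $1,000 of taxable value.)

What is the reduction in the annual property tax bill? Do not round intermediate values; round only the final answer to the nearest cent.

Old assessed value = $637,890 × 0.67 = $427,386.3
New assessed value = $585,583 × 0.67 = $392,340.61
Combined rate = 0.0061 + 0.0033 = 0.0094
Old tax = $427,386.3 × 0.0094 = $4,017.43122
New tax = $392,340.61 × 0.0094 = $3,688.001734
Reduction = $4,017.43122 − $3,688.001734 = $329.429486

$329.43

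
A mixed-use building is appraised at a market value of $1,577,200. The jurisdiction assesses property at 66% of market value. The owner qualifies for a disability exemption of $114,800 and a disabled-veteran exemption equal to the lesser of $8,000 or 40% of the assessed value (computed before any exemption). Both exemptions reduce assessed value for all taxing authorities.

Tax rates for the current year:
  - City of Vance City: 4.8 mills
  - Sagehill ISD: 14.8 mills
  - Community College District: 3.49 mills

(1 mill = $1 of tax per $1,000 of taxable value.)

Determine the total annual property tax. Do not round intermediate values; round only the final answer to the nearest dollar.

Assessed value = $1,577,200 × 0.66 = $1,040,952
Disabled-veteran exemption = min($8,000, 40% × $1,040,952) = min($8,000, $416,380.8) = $8,000 (dollar cap binds)
Taxable value = $1,040,952 − $114,800 − $8,000 = $918,152
City of Vance City: $918,152 × 0.0048 = $4,407.1296
Sagehill ISD: $918,152 × 0.0148 = $13,588.6496
Community College District: $918,152 × 0.00349 = $3,204.35048
Total = $21,200.12968

$21,200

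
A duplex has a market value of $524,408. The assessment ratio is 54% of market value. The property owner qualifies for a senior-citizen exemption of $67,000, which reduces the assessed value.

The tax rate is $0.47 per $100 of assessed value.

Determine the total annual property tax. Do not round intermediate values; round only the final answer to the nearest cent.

Assessed value = $524,408 × 0.54 = $283,180.32
Taxable value = $283,180.32 − $67,000 = $216,180.32
Tax = $216,180.32 × 0.0047 = $1,016.047504

$1,016.05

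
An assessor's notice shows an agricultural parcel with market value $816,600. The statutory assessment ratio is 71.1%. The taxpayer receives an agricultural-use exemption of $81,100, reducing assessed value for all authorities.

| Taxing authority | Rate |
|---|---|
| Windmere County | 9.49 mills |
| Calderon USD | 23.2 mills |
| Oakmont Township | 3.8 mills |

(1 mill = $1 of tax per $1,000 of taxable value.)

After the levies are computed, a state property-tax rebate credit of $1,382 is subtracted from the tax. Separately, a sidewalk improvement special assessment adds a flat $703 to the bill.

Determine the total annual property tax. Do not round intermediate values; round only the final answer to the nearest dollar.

Assessed value = $816,600 × 0.711 = $580,602.6
Taxable value = $580,602.6 − $81,100 = $499,502.6
Windmere County: $499,502.6 × 0.00949 = $4,740.279674
Calderon USD: $499,502.6 × 0.0232 = $11,588.46032
Oakmont Township: $499,502.6 × 0.0038 = $1,898.10988
Levies subtotal = $18,226.849874
After credit = $18,226.849874 − $1,382 = $16,844.849874
Total = $16,844.849874 + $703 = $17,547.849874

$17,548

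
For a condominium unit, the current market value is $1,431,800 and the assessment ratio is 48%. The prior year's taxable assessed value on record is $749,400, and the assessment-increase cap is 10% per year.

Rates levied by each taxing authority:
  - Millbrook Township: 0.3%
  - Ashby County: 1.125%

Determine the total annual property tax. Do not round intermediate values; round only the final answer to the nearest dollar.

Uncapped assessed value = $1,431,800 × 0.48 = $687,264
Cap limit = $749,400 × 1.1 = $824,340
Taxable assessed value = min($687,264, $824,340) = $687,264 (cap does not bind)
Millbrook Township: $687,264 × 0.003 = $2,061.792
Ashby County: $687,264 × 0.01125 = $7,731.72
Total = $9,793.512

$9,794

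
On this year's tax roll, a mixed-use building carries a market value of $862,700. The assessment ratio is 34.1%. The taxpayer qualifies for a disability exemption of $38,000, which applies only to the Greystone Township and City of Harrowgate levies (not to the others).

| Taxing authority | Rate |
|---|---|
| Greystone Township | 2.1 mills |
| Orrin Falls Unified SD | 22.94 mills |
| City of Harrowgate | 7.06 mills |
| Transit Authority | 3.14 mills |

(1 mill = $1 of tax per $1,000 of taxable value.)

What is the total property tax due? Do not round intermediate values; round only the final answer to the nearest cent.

Assessed value = $862,700 × 0.341 = $294,180.7
Greystone Township: ($294,180.7 − $38,000) × 0.0021 = $256,180.7 × 0.0021 = $537.97947
Orrin Falls Unified SD: $294,180.7 × 0.02294 = $6,748.505258
City of Harrowgate: ($294,180.7 − $38,000) × 0.00706 = $256,180.7 × 0.00706 = $1,808.635742
Transit Authority: $294,180.7 × 0.00314 = $923.727398
Total = $10,018.847868

$10,018.85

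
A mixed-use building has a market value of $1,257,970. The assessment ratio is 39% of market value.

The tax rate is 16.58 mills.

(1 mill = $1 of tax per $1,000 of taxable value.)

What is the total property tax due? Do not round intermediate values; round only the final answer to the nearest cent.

$8,134.29

Assessed value = $1,257,970 × 0.39 = $490,608.3
Tax = $490,608.3 × 0.01658 = $8,134.285614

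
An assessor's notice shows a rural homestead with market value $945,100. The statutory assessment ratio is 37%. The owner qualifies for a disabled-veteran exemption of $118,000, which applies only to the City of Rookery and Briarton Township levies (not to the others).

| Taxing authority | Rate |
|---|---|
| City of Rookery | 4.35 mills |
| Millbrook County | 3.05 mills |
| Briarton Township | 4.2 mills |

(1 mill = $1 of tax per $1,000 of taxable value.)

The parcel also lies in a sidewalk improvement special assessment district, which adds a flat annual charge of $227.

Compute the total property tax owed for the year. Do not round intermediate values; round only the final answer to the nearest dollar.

$3,274

Assessed value = $945,100 × 0.37 = $349,687
City of Rookery: ($349,687 − $118,000) × 0.00435 = $231,687 × 0.00435 = $1,007.83845
Millbrook County: $349,687 × 0.00305 = $1,066.54535
Briarton Township: ($349,687 − $118,000) × 0.0042 = $231,687 × 0.0042 = $973.0854
Levies subtotal = $3,047.4692
Total = $3,047.4692 + $227 = $3,274.4692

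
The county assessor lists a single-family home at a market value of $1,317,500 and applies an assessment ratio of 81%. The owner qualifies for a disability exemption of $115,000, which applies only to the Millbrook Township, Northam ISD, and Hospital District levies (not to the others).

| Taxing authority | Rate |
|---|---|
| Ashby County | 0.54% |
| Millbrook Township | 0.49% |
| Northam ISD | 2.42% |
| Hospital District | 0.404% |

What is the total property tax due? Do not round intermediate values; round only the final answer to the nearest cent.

$37,317.82

Assessed value = $1,317,500 × 0.81 = $1,067,175
Ashby County: $1,067,175 × 0.0054 = $5,762.745
Millbrook Township: ($1,067,175 − $115,000) × 0.0049 = $952,175 × 0.0049 = $4,665.6575
Northam ISD: ($1,067,175 − $115,000) × 0.0242 = $952,175 × 0.0242 = $23,042.635
Hospital District: ($1,067,175 − $115,000) × 0.00404 = $952,175 × 0.00404 = $3,846.787
Total = $37,317.8245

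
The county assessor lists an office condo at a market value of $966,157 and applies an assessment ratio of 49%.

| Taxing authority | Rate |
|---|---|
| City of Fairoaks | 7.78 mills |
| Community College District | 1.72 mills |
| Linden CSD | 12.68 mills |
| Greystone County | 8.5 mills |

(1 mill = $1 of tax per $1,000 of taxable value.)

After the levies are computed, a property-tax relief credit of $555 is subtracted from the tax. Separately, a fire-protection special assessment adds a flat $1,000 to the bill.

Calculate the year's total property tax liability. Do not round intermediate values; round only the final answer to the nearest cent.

Assessed value = $966,157 × 0.49 = $473,416.93
City of Fairoaks: $473,416.93 × 0.00778 = $3,683.1837154
Community College District: $473,416.93 × 0.00172 = $814.2771196
Linden CSD: $473,416.93 × 0.01268 = $6,002.9266724
Greystone County: $473,416.93 × 0.0085 = $4,024.043905
Levies subtotal = $14,524.4314124
After credit = $14,524.4314124 − $555 = $13,969.4314124
Total = $13,969.4314124 + $1,000 = $14,969.4314124

$14,969.43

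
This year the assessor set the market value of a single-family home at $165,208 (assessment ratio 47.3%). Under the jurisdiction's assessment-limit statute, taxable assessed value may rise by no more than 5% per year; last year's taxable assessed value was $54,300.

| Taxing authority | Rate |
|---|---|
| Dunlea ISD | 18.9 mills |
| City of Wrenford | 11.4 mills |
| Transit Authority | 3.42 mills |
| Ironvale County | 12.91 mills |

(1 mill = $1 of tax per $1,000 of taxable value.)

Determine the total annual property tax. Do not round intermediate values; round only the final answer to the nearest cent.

$2,658.61

Uncapped assessed value = $165,208 × 0.473 = $78,143.384
Cap limit = $54,300 × 1.05 = $57,015
Taxable assessed value = min($78,143.384, $57,015) = $57,015 (cap binds)
Dunlea ISD: $57,015 × 0.0189 = $1,077.5835
City of Wrenford: $57,015 × 0.0114 = $649.971
Transit Authority: $57,015 × 0.00342 = $194.9913
Ironvale County: $57,015 × 0.01291 = $736.06365
Total = $2,658.60945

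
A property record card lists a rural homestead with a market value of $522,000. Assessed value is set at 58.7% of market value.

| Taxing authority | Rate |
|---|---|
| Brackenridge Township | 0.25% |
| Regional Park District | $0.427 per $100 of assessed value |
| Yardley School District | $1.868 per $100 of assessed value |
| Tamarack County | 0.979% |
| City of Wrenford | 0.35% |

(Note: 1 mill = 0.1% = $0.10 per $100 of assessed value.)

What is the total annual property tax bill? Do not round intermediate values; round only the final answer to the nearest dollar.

Assessed value = $522,000 × 0.587 = $306,414
Brackenridge Township: $306,414 × 0.0025 = $766.035
Regional Park District: $306,414 × 0.00427 = $1,308.38778
Yardley School District: $306,414 × 0.01868 = $5,723.81352
Tamarack County: $306,414 × 0.00979 = $2,999.79306
City of Wrenford: $306,414 × 0.0035 = $1,072.449
Total = $11,870.47836

$11,870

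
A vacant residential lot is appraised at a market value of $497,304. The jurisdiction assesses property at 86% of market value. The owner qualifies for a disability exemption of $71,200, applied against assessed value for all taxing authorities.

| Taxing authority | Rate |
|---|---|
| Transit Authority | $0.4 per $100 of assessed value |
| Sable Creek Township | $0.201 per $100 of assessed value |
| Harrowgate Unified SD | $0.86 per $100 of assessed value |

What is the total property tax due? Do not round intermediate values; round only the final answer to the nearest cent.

$5,208.19

Assessed value = $497,304 × 0.86 = $427,681.44
Taxable value = $427,681.44 − $71,200 = $356,481.44
Transit Authority: $356,481.44 × 0.004 = $1,425.92576
Sable Creek Township: $356,481.44 × 0.00201 = $716.5276944
Harrowgate Unified SD: $356,481.44 × 0.0086 = $3,065.740384
Total = $1,425.92576 + $716.5276944 + $3,065.740384 = $5,208.1938384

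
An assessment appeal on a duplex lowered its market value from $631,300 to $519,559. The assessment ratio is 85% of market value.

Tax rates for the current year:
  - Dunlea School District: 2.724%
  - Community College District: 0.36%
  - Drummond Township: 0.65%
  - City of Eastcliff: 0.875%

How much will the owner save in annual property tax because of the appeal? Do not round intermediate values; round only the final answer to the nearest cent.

Old assessed value = $631,300 × 0.85 = $536,605
New assessed value = $519,559 × 0.85 = $441,625.15
Combined rate = 0.02724 + 0.0036 + 0.0065 + 0.00875 = 0.04609
Old tax = $536,605 × 0.04609 = $24,732.12445
New tax = $441,625.15 × 0.04609 = $20,354.5031635
Reduction = $24,732.12445 − $20,354.5031635 = $4,377.6212865

$4,377.62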